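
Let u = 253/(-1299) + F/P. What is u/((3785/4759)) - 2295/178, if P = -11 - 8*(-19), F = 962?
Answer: -12503826911/2742215846 ≈ -4.5598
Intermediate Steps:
P = 141 (P = -11 + 152 = 141)
u = 134885/20351 (u = 253/(-1299) + 962/141 = 253*(-1/1299) + 962*(1/141) = -253/1299 + 962/141 = 134885/20351 ≈ 6.6279)
u/((3785/4759)) - 2295/178 = 134885/(20351*((3785/4759))) - 2295/178 = 134885/(20351*((3785*(1/4759)))) - 2295*1/178 = 134885/(20351*(3785/4759)) - 2295/178 = (134885/20351)*(4759/3785) - 2295/178 = 128383543/15405707 - 2295/178 = -12503826911/2742215846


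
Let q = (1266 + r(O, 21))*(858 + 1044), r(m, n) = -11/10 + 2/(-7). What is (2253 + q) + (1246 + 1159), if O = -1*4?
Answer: 84348403/35 ≈ 2.4100e+6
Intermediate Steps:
O = -4
r(m, n) = -97/70 (r(m, n) = -11*1/10 + 2*(-1/7) = -11/10 - 2/7 = -97/70)
q = 84185373/35 (q = (1266 - 97/70)*(858 + 1044) = (88523/70)*1902 = 84185373/35 ≈ 2.4053e+6)
(2253 + q) + (1246 + 1159) = (2253 + 84185373/35) + (1246 + 1159) = 84264228/35 + 2405 = 84348403/35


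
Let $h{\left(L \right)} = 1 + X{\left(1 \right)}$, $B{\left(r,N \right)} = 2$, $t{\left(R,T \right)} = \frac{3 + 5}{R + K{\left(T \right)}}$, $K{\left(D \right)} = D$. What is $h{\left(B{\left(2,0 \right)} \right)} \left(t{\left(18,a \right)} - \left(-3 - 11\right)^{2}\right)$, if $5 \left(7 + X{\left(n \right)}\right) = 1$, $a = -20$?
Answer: $1160$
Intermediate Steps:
$X{\left(n \right)} = - \frac{34}{5}$ ($X{\left(n \right)} = -7 + \frac{1}{5} \cdot 1 = -7 + \frac{1}{5} = - \frac{34}{5}$)
$t{\left(R,T \right)} = \frac{8}{R + T}$ ($t{\left(R,T \right)} = \frac{3 + 5}{R + T} = \frac{8}{R + T}$)
$h{\left(L \right)} = - \frac{29}{5}$ ($h{\left(L \right)} = 1 - \frac{34}{5} = - \frac{29}{5}$)
$h{\left(B{\left(2,0 \right)} \right)} \left(t{\left(18,a \right)} - \left(-3 - 11\right)^{2}\right) = - \frac{29 \left(\frac{8}{18 - 20} - \left(-3 - 11\right)^{2}\right)}{5} = - \frac{29 \left(\frac{8}{-2} - \left(-14\right)^{2}\right)}{5} = - \frac{29 \left(8 \left(- \frac{1}{2}\right) - 196\right)}{5} = - \frac{29 \left(-4 - 196\right)}{5} = \left(- \frac{29}{5}\right) \left(-200\right) = 1160$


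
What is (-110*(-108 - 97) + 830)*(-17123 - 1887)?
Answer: -444453800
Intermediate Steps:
(-110*(-108 - 97) + 830)*(-17123 - 1887) = (-110*(-205) + 830)*(-19010) = (22550 + 830)*(-19010) = 23380*(-19010) = -444453800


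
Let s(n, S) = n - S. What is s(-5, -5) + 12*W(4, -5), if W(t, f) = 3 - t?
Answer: -12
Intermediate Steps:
s(-5, -5) + 12*W(4, -5) = (-5 - 1*(-5)) + 12*(3 - 1*4) = (-5 + 5) + 12*(3 - 4) = 0 + 12*(-1) = 0 - 12 = -12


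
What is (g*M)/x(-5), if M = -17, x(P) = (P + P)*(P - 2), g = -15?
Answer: 51/14 ≈ 3.6429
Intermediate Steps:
x(P) = 2*P*(-2 + P) (x(P) = (2*P)*(-2 + P) = 2*P*(-2 + P))
(g*M)/x(-5) = (-15*(-17))/((2*(-5)*(-2 - 5))) = 255/((2*(-5)*(-7))) = 255/70 = 255*(1/70) = 51/14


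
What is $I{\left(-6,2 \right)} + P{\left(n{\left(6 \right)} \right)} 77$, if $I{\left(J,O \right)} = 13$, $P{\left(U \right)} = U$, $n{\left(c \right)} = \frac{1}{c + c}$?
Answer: $\frac{233}{12} \approx 19.417$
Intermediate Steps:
$n{\left(c \right)} = \frac{1}{2 c}$
$I{\left(-6,2 \right)} + P{\left(n{\left(6 \right)} \right)} 77 = 13 + \frac{1}{2 \cdot 6} \cdot 77 = 13 + \frac{1}{2} \cdot \frac{1}{6} \cdot 77 = 13 + \frac{1}{12} \cdot 77 = 13 + \frac{77}{12} = \frac{233}{12}$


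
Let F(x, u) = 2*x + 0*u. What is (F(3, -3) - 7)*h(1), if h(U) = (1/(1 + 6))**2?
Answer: -1/49 ≈ -0.020408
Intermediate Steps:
F(x, u) = 2*x (F(x, u) = 2*x + 0 = 2*x)
h(U) = 1/49 (h(U) = (1/7)**2 = 1/49)
(F(3, -3) - 7)*h(1) = (2*3 - 7)*(1/49) = (6 - 7)*(1/49) = -1*1/49 = -1/49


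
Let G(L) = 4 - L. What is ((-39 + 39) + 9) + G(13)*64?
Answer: -567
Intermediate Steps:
((-39 + 39) + 9) + G(13)*64 = ((-39 + 39) + 9) + (4 - 1*13)*64 = (0 + 9) + (4 - 13)*64 = 9 - 9*64 = 9 - 576 = -567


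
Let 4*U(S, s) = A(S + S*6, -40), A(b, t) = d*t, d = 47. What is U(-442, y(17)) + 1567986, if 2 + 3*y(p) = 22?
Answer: 1567516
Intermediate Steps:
y(p) = 20/3 (y(p) = -⅔ + (⅓)*22 = -⅔ + 22/3 = 20/3)
A(b, t) = 47*t
U(S, s) = -470 (U(S, s) = (47*(-40))/4 = (¼)*(-1880) = -470)
U(-442, y(17)) + 1567986 = -470 + 1567986 = 1567516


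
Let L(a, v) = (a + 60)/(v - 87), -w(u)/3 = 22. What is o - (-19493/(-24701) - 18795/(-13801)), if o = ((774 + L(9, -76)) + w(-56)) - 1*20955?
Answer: -1125197074149974/55566455663 ≈ -20250.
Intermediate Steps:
w(u) = -66 (w(u) = -3*22 = -66)
L(a, v) = (60 + a)/(-87 + v)
o = -3300330/163 (o = ((774 + (60 + 9)/(-87 - 76)) - 66) - 1*20955 = ((774 + 69/(-163)) - 66) - 20955 = ((774 - 1/163*69) - 66) - 20955 = ((774 - 69/163) - 66) - 20955 = (126093/163 - 66) - 20955 = 115335/163 - 20955 = -3300330/163 ≈ -20247.)
o - (-19493/(-24701) - 18795/(-13801)) = -3300330/163 - (-19493/(-24701) - 18795/(-13801)) = -3300330/163 - (-19493*(-1/24701) - 18795*(-1/13801)) = -3300330/163 - (19493/24701 + 18795/13801) = -3300330/163 - 1*733278188/340898501 = -3300330/163 - 733278188/340898501 = -1125197074149974/55566455663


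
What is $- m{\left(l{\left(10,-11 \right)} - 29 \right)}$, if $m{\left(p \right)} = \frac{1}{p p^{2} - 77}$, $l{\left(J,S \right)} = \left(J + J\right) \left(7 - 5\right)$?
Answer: $- \frac{1}{1254} \approx -0.00079745$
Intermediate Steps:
$l{\left(J,S \right)} = 4 J$ ($l{\left(J,S \right)} = 2 J 2 = 4 J$)
$m{\left(p \right)} = \frac{1}{-77 + p^{3}}$ ($m{\left(p \right)} = \frac{1}{p^{3} - 77} = \frac{1}{-77 + p^{3}}$)
$- m{\left(l{\left(10,-11 \right)} - 29 \right)} = - \frac{1}{-77 + \left(4 \cdot 10 - 29\right)^{3}} = - \frac{1}{-77 + \left(40 - 29\right)^{3}} = - \frac{1}{-77 + 11^{3}} = - \frac{1}{-77 + 1331} = - \frac{1}{1254}$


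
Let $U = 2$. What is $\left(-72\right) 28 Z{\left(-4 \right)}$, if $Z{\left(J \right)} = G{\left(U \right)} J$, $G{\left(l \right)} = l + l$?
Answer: $32256$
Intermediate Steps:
$G{\left(l \right)} = 2 l$
$Z{\left(J \right)} = 4 J$ ($Z{\left(J \right)} = 2 \cdot 2 J = 4 J$)
$\left(-72\right) 28 Z{\left(-4 \right)} = \left(-72\right) 28 \cdot 4 \left(-4\right) = \left(-2016\right) \left(-16\right) = 32256$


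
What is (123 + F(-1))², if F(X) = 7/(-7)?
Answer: 14884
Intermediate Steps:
F(X) = -1 (F(X) = 7*(-⅐) = -1)
(123 + F(-1))² = (123 - 1)² = 122² = 14884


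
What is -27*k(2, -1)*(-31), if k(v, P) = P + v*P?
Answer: -2511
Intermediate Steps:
k(v, P) = P + P*v
-27*k(2, -1)*(-31) = -(-27)*(1 + 2)*(-31) = -(-27)*3*(-31) = -27*(-3)*(-31) = 81*(-31) = -2511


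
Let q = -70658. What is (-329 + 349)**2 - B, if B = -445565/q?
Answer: 27817635/70658 ≈ 393.69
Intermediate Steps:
B = 445565/70658 (B = -445565/(-70658) = -445565*(-1/70658) = 445565/70658 ≈ 6.3059)
(-329 + 349)**2 - B = (-329 + 349)**2 - 1*445565/70658 = 20**2 - 445565/70658 = 400 - 445565/70658 = 27817635/70658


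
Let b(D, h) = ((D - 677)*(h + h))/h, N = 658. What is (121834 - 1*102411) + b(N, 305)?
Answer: 19385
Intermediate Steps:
b(D, h) = -1354 + 2*D (b(D, h) = ((-677 + D)*(2*h))/h = (2*h*(-677 + D))/h = -1354 + 2*D)
(121834 - 1*102411) + b(N, 305) = (121834 - 1*102411) + (-1354 + 2*658) = (121834 - 102411) + (-1354 + 1316) = 19423 - 38 = 19385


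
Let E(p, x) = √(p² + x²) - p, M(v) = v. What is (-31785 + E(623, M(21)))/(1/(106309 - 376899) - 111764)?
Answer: 8769280720/30242220761 - 1894130*√7930/30242220761 ≈ 0.28439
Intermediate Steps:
(-31785 + E(623, M(21)))/(1/(106309 - 376899) - 111764) = (-31785 + (√(623² + 21²) - 1*623))/(1/(106309 - 376899) - 111764) = (-31785 + (√(388129 + 441) - 623))/(1/(-270590) - 111764) = (-31785 + (√388570 - 623))/(-1/270590 - 111764) = (-31785 + (7*√7930 - 623))/(-30242220761/270590) = (-31785 + (-623 + 7*√7930))*(-270590/30242220761) = (-32408 + 7*√7930)*(-270590/30242220761) = 8769280720/30242220761 - 1894130*√7930/30242220761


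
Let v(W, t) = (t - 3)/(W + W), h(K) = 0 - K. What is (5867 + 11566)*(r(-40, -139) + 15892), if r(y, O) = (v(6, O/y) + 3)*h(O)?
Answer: 45505714371/160 ≈ 2.8441e+8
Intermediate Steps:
h(K) = -K
v(W, t) = (-3 + t)/(2*W) (v(W, t) = (-3 + t)/((2*W)) = (-3 + t)*(1/(2*W)) = (-3 + t)/(2*W))
r(y, O) = -O*(11/4 + O/(12*y)) (r(y, O) = ((½)*(-3 + O/y)/6 + 3)*(-O) = ((½)*(⅙)*(-3 + O/y) + 3)*(-O) = ((-¼ + O/(12*y)) + 3)*(-O) = (11/4 + O/(12*y))*(-O) = -O*(11/4 + O/(12*y)))
(5867 + 11566)*(r(-40, -139) + 15892) = (5867 + 11566)*(-1/12*(-139)*(-139 + 33*(-40))/(-40) + 15892) = 17433*(-1/12*(-139)*(-1/40)*(-139 - 1320) + 15892) = 17433*(-1/12*(-139)*(-1/40)*(-1459) + 15892) = 17433*(202801/480 + 15892) = 17433*(7830961/480) = 45505714371/160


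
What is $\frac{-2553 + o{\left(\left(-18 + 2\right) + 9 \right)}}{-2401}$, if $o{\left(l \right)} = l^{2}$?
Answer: $\frac{2504}{2401} \approx 1.0429$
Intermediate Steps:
$\frac{-2553 + o{\left(\left(-18 + 2\right) + 9 \right)}}{-2401} = \frac{-2553 + \left(\left(-18 + 2\right) + 9\right)^{2}}{-2401} = \left(-2553 + \left(-16 + 9\right)^{2}\right) \left(- \frac{1}{2401}\right) = \left(-2553 + \left(-7\right)^{2}\right) \left(- \frac{1}{2401}\right) = \left(-2553 + 49\right) \left(- \frac{1}{2401}\right) = \left(-2504\right) \left(- \frac{1}{2401}\right) = \frac{2504}{2401}$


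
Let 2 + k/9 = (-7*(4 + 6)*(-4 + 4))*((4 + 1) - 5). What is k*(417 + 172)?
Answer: -10602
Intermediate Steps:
k = -18 (k = -18 + 9*((-7*(4 + 6)*(-4 + 4))*((4 + 1) - 5)) = -18 + 9*((-70*0)*(5 - 5)) = -18 + 9*(-7*0*0) = -18 + 9*(0*0) = -18 + 9*0 = -18 + 0 = -18)
k*(417 + 172) = -18*(417 + 172) = -18*589 = -10602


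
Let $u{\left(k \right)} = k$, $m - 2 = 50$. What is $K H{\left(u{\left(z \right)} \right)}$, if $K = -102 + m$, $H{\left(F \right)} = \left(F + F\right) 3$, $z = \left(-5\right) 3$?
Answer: $4500$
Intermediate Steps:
$m = 52$ ($m = 2 + 50 = 52$)
$z = -15$
$H{\left(F \right)} = 6 F$ ($H{\left(F \right)} = 2 F 3 = 6 F$)
$K = -50$ ($K = -102 + 52 = -50$)
$K H{\left(u{\left(z \right)} \right)} = - 50 \cdot 6 \left(-15\right) = \left(-50\right) \left(-90\right) = 4500$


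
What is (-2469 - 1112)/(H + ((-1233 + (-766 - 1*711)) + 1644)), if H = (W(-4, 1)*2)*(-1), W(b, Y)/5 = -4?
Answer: 3581/1026 ≈ 3.4903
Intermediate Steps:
W(b, Y) = -20 (W(b, Y) = 5*(-4) = -20)
H = 40 (H = -20*2*(-1) = -40*(-1) = 40)
(-2469 - 1112)/(H + ((-1233 + (-766 - 1*711)) + 1644)) = (-2469 - 1112)/(40 + ((-1233 + (-766 - 1*711)) + 1644)) = -3581/(40 + ((-1233 + (-766 - 711)) + 1644)) = -3581/(40 + ((-1233 - 1477) + 1644)) = -3581/(40 + (-2710 + 1644)) = -3581/(40 - 1066) = -3581/(-1026) = -3581*(-1/1026) = 3581/1026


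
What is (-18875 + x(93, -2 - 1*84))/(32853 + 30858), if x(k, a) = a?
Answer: -18961/63711 ≈ -0.29761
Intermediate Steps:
(-18875 + x(93, -2 - 1*84))/(32853 + 30858) = (-18875 + (-2 - 1*84))/(32853 + 30858) = (-18875 + (-2 - 84))/63711 = (-18875 - 86)*(1/63711) = -18961*1/63711 = -18961/63711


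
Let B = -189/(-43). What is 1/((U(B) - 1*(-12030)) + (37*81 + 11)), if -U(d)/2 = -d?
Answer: 43/647012 ≈ 6.6459e-5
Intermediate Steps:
B = 189/43 (B = -189*(-1/43) = 189/43 ≈ 4.3953)
U(d) = 2*d (U(d) = -(-2)*d = 2*d)
1/((U(B) - 1*(-12030)) + (37*81 + 11)) = 1/((2*(189/43) - 1*(-12030)) + (37*81 + 11)) = 1/((378/43 + 12030) + (2997 + 11)) = 1/(517668/43 + 3008) = 1/(647012/43) = 43/647012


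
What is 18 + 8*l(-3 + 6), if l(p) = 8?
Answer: 82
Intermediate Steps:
18 + 8*l(-3 + 6) = 18 + 8*8 = 18 + 64 = 82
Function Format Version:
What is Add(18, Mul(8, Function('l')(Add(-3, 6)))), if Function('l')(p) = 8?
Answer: 82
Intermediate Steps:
Add(18, Mul(8, Function('l')(Add(-3, 6)))) = Add(18, Mul(8, 8)) = Add(18, 64) = 82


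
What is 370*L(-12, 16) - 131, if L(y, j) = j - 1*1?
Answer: 5419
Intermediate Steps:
L(y, j) = -1 + j (L(y, j) = j - 1 = -1 + j)
370*L(-12, 16) - 131 = 370*(-1 + 16) - 131 = 370*15 - 131 = 5550 - 131 = 5419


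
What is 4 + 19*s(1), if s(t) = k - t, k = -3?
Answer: -72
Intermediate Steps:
s(t) = -3 - t
4 + 19*s(1) = 4 + 19*(-3 - 1*1) = 4 + 19*(-3 - 1) = 4 + 19*(-4) = 4 - 76 = -72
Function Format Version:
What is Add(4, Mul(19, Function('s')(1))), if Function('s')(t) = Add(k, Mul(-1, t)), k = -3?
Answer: -72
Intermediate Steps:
Function('s')(t) = Add(-3, Mul(-1, t))
Add(4, Mul(19, Function('s')(1))) = Add(4, Mul(19, Add(-3, Mul(-1, 1)))) = Add(4, Mul(19, Add(-3, -1))) = Add(4, Mul(19, -4)) = Add(4, -76) = -72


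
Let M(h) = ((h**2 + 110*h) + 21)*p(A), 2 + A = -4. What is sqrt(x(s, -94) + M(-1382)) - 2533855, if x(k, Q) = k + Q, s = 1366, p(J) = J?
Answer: -2533855 + I*sqrt(10546278) ≈ -2.5339e+6 + 3247.5*I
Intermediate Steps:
A = -6 (A = -2 - 4 = -6)
M(h) = -126 - 660*h - 6*h**2 (M(h) = ((h**2 + 110*h) + 21)*(-6) = (21 + h**2 + 110*h)*(-6) = -126 - 660*h - 6*h**2)
x(k, Q) = Q + k
sqrt(x(s, -94) + M(-1382)) - 2533855 = sqrt((-94 + 1366) + (-126 - 660*(-1382) - 6*(-1382)**2)) - 2533855 = sqrt(1272 + (-126 + 912120 - 6*1909924)) - 2533855 = sqrt(1272 + (-126 + 912120 - 11459544)) - 2533855 = sqrt(1272 - 10547550) - 2533855 = sqrt(-10546278) - 2533855 = I*sqrt(10546278) - 2533855 = -2533855 + I*sqrt(10546278)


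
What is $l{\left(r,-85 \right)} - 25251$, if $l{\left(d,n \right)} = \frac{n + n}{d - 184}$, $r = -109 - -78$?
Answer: $- \frac{1085759}{43} \approx -25250.0$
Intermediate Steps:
$r = -31$ ($r = -109 + 78 = -31$)
$l{\left(d,n \right)} = \frac{2 n}{-184 + d}$
$l{\left(r,-85 \right)} - 25251 = 2 \left(-85\right) \frac{1}{-184 - 31} - 25251 = 2 \left(-85\right) \frac{1}{-215} - 25251 = 2 \left(-85\right) \left(- \frac{1}{215}\right) - 25251 = \frac{34}{43} - 25251 = - \frac{1085759}{43}$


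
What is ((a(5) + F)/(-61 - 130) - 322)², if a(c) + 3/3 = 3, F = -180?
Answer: 3760632976/36481 ≈ 1.0308e+5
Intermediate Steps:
a(c) = 2 (a(c) = -1 + 3 = 2)
((a(5) + F)/(-61 - 130) - 322)² = ((2 - 180)/(-61 - 130) - 322)² = (-178/(-191) - 322)² = (-178*(-1/191) - 322)² = (178/191 - 322)² = (-61324/191)² = 3760632976/36481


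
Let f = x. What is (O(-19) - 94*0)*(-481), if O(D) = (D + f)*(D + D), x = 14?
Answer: -91390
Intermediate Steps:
f = 14
O(D) = 2*D*(14 + D) (O(D) = (D + 14)*(D + D) = (14 + D)*(2*D) = 2*D*(14 + D))
(O(-19) - 94*0)*(-481) = (2*(-19)*(14 - 19) - 94*0)*(-481) = (2*(-19)*(-5) + 0)*(-481) = (190 + 0)*(-481) = 190*(-481) = -91390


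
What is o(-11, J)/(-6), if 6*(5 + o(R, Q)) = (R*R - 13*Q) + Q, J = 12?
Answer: 53/36 ≈ 1.4722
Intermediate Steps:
o(R, Q) = -5 - 2*Q + R**2/6 (o(R, Q) = -5 + ((R*R - 13*Q) + Q)/6 = -5 + ((R**2 - 13*Q) + Q)/6 = -5 + (R**2 - 12*Q)/6 = -5 + (-2*Q + R**2/6) = -5 - 2*Q + R**2/6)
o(-11, J)/(-6) = (-5 - 2*12 + (1/6)*(-11)**2)/(-6) = -(-5 - 24 + (1/6)*121)/6 = -(-5 - 24 + 121/6)/6 = -1/6*(-53/6) = 53/36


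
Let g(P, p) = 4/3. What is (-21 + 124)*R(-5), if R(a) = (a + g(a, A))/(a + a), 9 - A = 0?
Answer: 1133/30 ≈ 37.767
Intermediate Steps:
A = 9 (A = 9 - 1*0 = 9 + 0 = 9)
g(P, p) = 4/3 (g(P, p) = 4*(⅓) = 4/3)
R(a) = (4/3 + a)/(2*a) (R(a) = (a + 4/3)/(a + a) = (4/3 + a)/((2*a)) = (4/3 + a)*(1/(2*a)) = (4/3 + a)/(2*a))
(-21 + 124)*R(-5) = (-21 + 124)*((⅙)*(4 + 3*(-5))/(-5)) = 103*((⅙)*(-⅕)*(4 - 15)) = 103*((⅙)*(-⅕)*(-11)) = 103*(11/30) = 1133/30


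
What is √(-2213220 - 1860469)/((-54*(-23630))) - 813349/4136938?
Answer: -813349/4136938 + I*√4073689/1276020 ≈ -0.19661 + 0.0015817*I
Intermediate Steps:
√(-2213220 - 1860469)/((-54*(-23630))) - 813349/4136938 = √(-4073689)/1276020 - 813349*1/4136938 = (I*√4073689)*(1/1276020) - 813349/4136938 = I*√4073689/1276020 - 813349/4136938 = -813349/4136938 + I*√4073689/1276020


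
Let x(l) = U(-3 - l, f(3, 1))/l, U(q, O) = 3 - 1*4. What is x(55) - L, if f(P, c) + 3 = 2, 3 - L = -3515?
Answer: -193491/55 ≈ -3518.0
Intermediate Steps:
L = 3518 (L = 3 - 1*(-3515) = 3 + 3515 = 3518)
f(P, c) = -1 (f(P, c) = -3 + 2 = -1)
U(q, O) = -1 (U(q, O) = 3 - 4 = -1)
x(l) = -1/l
x(55) - L = -1/55 - 1*3518 = -1*1/55 - 3518 = -1/55 - 3518 = -193491/55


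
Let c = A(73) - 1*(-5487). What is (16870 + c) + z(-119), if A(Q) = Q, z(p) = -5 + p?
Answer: 22306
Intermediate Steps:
c = 5560 (c = 73 - 1*(-5487) = 73 + 5487 = 5560)
(16870 + c) + z(-119) = (16870 + 5560) + (-5 - 119) = 22430 - 124 = 22306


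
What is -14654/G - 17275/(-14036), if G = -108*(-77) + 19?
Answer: -61696419/116990060 ≈ -0.52736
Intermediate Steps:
G = 8335 (G = 8316 + 19 = 8335)
-14654/G - 17275/(-14036) = -14654/8335 - 17275/(-14036) = -14654*1/8335 - 17275*(-1/14036) = -14654/8335 + 17275/14036 = -61696419/116990060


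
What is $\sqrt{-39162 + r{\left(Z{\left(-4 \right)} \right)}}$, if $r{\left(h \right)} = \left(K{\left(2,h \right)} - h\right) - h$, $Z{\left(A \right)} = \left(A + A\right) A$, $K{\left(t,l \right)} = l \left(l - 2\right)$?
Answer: $19 i \sqrt{106} \approx 195.62 i$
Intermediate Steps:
$K{\left(t,l \right)} = l \left(-2 + l\right)$
$Z{\left(A \right)} = 2 A^{2}$ ($Z{\left(A \right)} = 2 A A = 2 A^{2}$)
$r{\left(h \right)} = - 2 h + h \left(-2 + h\right)$ ($r{\left(h \right)} = \left(h \left(-2 + h\right) - h\right) - h = \left(- h + h \left(-2 + h\right)\right) - h = - 2 h + h \left(-2 + h\right)$)
$\sqrt{-39162 + r{\left(Z{\left(-4 \right)} \right)}} = \sqrt{-39162 + 2 \left(-4\right)^{2} \left(-4 + 2 \left(-4\right)^{2}\right)} = \sqrt{-39162 + 2 \cdot 16 \left(-4 + 2 \cdot 16\right)} = \sqrt{-39162 + 32 \left(-4 + 32\right)} = \sqrt{-39162 + 32 \cdot 28} = \sqrt{-39162 + 896} = \sqrt{-38266} = 19 i \sqrt{106}$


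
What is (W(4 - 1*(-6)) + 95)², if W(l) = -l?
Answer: 7225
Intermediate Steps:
(W(4 - 1*(-6)) + 95)² = (-(4 - 1*(-6)) + 95)² = (-(4 + 6) + 95)² = (-1*10 + 95)² = (-10 + 95)² = 85² = 7225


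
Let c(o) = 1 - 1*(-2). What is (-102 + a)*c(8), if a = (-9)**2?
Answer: -63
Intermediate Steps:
c(o) = 3 (c(o) = 1 + 2 = 3)
a = 81
(-102 + a)*c(8) = (-102 + 81)*3 = -21*3 = -63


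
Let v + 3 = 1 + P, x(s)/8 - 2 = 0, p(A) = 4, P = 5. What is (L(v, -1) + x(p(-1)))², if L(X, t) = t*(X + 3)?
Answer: 100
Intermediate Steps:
x(s) = 16 (x(s) = 16 + 8*0 = 16 + 0 = 16)
v = 3 (v = -3 + (1 + 5) = -3 + 6 = 3)
L(X, t) = t*(3 + X)
(L(v, -1) + x(p(-1)))² = (-(3 + 3) + 16)² = (-1*6 + 16)² = (-6 + 16)² = 10² = 100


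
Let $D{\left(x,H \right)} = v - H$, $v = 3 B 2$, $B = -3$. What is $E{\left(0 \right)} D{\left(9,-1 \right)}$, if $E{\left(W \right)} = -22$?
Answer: $374$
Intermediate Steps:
$v = -18$ ($v = 3 \left(-3\right) 2 = \left(-9\right) 2 = -18$)
$D{\left(x,H \right)} = -18 - H$
$E{\left(0 \right)} D{\left(9,-1 \right)} = - 22 \left(-18 - -1\right) = - 22 \left(-18 + 1\right) = \left(-22\right) \left(-17\right) = 374$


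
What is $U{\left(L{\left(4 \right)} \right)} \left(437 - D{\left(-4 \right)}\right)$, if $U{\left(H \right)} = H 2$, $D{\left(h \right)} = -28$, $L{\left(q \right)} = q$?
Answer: $3720$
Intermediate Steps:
$U{\left(H \right)} = 2 H$
$U{\left(L{\left(4 \right)} \right)} \left(437 - D{\left(-4 \right)}\right) = 2 \cdot 4 \left(437 - -28\right) = 8 \left(437 + 28\right) = 8 \cdot 465 = 3720$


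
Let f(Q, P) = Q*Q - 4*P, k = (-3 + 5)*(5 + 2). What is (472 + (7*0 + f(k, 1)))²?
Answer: 440896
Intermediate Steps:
k = 14 (k = 2*7 = 14)
f(Q, P) = Q² - 4*P
(472 + (7*0 + f(k, 1)))² = (472 + (7*0 + (14² - 4*1)))² = (472 + (0 + (196 - 4)))² = (472 + (0 + 192))² = (472 + 192)² = 664² = 440896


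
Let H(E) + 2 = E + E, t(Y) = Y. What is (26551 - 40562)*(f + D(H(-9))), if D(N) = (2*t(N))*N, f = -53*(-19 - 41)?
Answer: -55763780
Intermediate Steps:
H(E) = -2 + 2*E (H(E) = -2 + (E + E) = -2 + 2*E)
f = 3180 (f = -53*(-60) = 3180)
D(N) = 2*N² (D(N) = (2*N)*N = 2*N²)
(26551 - 40562)*(f + D(H(-9))) = (26551 - 40562)*(3180 + 2*(-2 + 2*(-9))²) = -14011*(3180 + 2*(-2 - 18)²) = -14011*(3180 + 2*(-20)²) = -14011*(3180 + 2*400) = -14011*(3180 + 800) = -14011*3980 = -55763780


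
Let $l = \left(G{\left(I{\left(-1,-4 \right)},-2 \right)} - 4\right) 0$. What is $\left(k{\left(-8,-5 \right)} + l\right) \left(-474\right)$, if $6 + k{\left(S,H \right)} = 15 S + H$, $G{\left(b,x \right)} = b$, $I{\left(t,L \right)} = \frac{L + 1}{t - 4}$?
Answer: $62094$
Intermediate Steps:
$I{\left(t,L \right)} = \frac{1 + L}{-4 + t}$
$k{\left(S,H \right)} = -6 + H + 15 S$ ($k{\left(S,H \right)} = -6 + \left(15 S + H\right) = -6 + \left(H + 15 S\right) = -6 + H + 15 S$)
$l = 0$ ($l = \left(\frac{1 - 4}{-4 - 1} - 4\right) 0 = \left(\frac{1}{-5} \left(-3\right) - 4\right) 0 = \left(\left(- \frac{1}{5}\right) \left(-3\right) - 4\right) 0 = \left(\frac{3}{5} - 4\right) 0 = \left(- \frac{17}{5}\right) 0 = 0$)
$\left(k{\left(-8,-5 \right)} + l\right) \left(-474\right) = \left(\left(-6 - 5 + 15 \left(-8\right)\right) + 0\right) \left(-474\right) = \left(\left(-6 - 5 - 120\right) + 0\right) \left(-474\right) = \left(-131 + 0\right) \left(-474\right) = \left(-131\right) \left(-474\right) = 62094$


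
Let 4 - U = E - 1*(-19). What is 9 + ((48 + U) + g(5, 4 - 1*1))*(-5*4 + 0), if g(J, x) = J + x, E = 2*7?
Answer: -531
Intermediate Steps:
E = 14
U = -29 (U = 4 - (14 - 1*(-19)) = 4 - (14 + 19) = 4 - 1*33 = 4 - 33 = -29)
9 + ((48 + U) + g(5, 4 - 1*1))*(-5*4 + 0) = 9 + ((48 - 29) + (5 + (4 - 1*1)))*(-5*4 + 0) = 9 + (19 + (5 + (4 - 1)))*(-20 + 0) = 9 + (19 + (5 + 3))*(-20) = 9 + (19 + 8)*(-20) = 9 + 27*(-20) = 9 - 540 = -531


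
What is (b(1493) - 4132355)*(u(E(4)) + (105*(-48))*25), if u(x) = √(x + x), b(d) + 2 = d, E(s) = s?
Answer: 520488864000 - 8261728*√2 ≈ 5.2048e+11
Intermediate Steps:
b(d) = -2 + d
u(x) = √2*√x (u(x) = √(2*x) = √2*√x)
(b(1493) - 4132355)*(u(E(4)) + (105*(-48))*25) = ((-2 + 1493) - 4132355)*(√2*√4 + (105*(-48))*25) = (1491 - 4132355)*(√2*2 - 5040*25) = -4130864*(2*√2 - 126000) = -4130864*(-126000 + 2*√2) = 520488864000 - 8261728*√2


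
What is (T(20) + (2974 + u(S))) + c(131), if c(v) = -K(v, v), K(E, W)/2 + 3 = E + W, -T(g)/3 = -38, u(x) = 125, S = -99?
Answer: 2695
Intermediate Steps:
T(g) = 114 (T(g) = -3*(-38) = 114)
K(E, W) = -6 + 2*E + 2*W (K(E, W) = -6 + 2*(E + W) = -6 + (2*E + 2*W) = -6 + 2*E + 2*W)
c(v) = 6 - 4*v (c(v) = -(-6 + 2*v + 2*v) = -(-6 + 4*v) = 6 - 4*v)
(T(20) + (2974 + u(S))) + c(131) = (114 + (2974 + 125)) + (6 - 4*131) = (114 + 3099) + (6 - 524) = 3213 - 518 = 2695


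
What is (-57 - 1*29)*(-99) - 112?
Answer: 8402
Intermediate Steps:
(-57 - 1*29)*(-99) - 112 = (-57 - 29)*(-99) - 112 = -86*(-99) - 112 = 8514 - 112 = 8402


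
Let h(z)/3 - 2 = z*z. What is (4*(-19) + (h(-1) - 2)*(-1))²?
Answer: 6889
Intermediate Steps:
h(z) = 6 + 3*z² (h(z) = 6 + 3*(z*z) = 6 + 3*z²)
(4*(-19) + (h(-1) - 2)*(-1))² = (4*(-19) + ((6 + 3*(-1)²) - 2)*(-1))² = (-76 + ((6 + 3*1) - 2)*(-1))² = (-76 + ((6 + 3) - 2)*(-1))² = (-76 + (9 - 2)*(-1))² = (-76 + 7*(-1))² = (-76 - 7)² = (-83)² = 6889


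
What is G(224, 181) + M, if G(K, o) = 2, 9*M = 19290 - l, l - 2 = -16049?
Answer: 11785/3 ≈ 3928.3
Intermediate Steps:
l = -16047 (l = 2 - 16049 = -16047)
M = 11779/3 (M = (19290 - 1*(-16047))/9 = (19290 + 16047)/9 = (1/9)*35337 = 11779/3 ≈ 3926.3)
G(224, 181) + M = 2 + 11779/3 = 11785/3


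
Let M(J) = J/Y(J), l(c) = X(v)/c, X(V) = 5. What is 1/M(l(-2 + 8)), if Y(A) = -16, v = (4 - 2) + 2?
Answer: -96/5 ≈ -19.200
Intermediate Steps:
v = 4 (v = 2 + 2 = 4)
l(c) = 5/c
M(J) = -J/16 (M(J) = J/(-16) = J*(-1/16) = -J/16)
1/M(l(-2 + 8)) = 1/(-5/(16*(-2 + 8))) = 1/(-5/(16*6)) = 1/(-1/16*⅚) = 1/(-5/96) = -96/5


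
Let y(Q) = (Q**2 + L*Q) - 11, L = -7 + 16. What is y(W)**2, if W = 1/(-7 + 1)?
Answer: 201601/1296 ≈ 155.56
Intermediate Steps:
W = -1/6 (W = 1/(-6) = -1/6 ≈ -0.16667)
L = 9
y(Q) = -11 + Q**2 + 9*Q (y(Q) = (Q**2 + 9*Q) - 11 = -11 + Q**2 + 9*Q)
y(W)**2 = (-11 + (-1/6)**2 + 9*(-1/6))**2 = (-11 + 1/36 - 3/2)**2 = (-449/36)**2 = 201601/1296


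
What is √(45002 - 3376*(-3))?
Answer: √55130 ≈ 234.80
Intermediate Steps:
√(45002 - 3376*(-3)) = √(45002 + 10128) = √55130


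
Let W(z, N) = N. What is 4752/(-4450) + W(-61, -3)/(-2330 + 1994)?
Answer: -263887/249200 ≈ -1.0589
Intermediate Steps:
4752/(-4450) + W(-61, -3)/(-2330 + 1994) = 4752/(-4450) - 3/(-2330 + 1994) = 4752*(-1/4450) - 3/(-336) = -2376/2225 - 3*(-1/336) = -2376/2225 + 1/112 = -263887/249200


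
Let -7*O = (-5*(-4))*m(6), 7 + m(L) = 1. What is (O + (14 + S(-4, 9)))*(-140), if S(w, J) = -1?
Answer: -4220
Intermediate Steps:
m(L) = -6 (m(L) = -7 + 1 = -6)
O = 120/7 (O = -(-5*(-4))*(-6)/7 = -20*(-6)/7 = -⅐*(-120) = 120/7 ≈ 17.143)
(O + (14 + S(-4, 9)))*(-140) = (120/7 + (14 - 1))*(-140) = (120/7 + 13)*(-140) = (211/7)*(-140) = -4220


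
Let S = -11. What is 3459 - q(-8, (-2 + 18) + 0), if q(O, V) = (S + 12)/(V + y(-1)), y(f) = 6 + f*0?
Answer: 76097/22 ≈ 3459.0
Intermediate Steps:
y(f) = 6 (y(f) = 6 + 0 = 6)
q(O, V) = 1/(6 + V) (q(O, V) = (-11 + 12)/(V + 6) = 1/(6 + V))
3459 - q(-8, (-2 + 18) + 0) = 3459 - 1/(6 + ((-2 + 18) + 0)) = 3459 - 1/(6 + (16 + 0)) = 3459 - 1/(6 + 16) = 3459 - 1/22 = 76097/22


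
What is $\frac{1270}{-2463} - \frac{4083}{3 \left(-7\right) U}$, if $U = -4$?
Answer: $- \frac{3387703}{68964} \approx -49.123$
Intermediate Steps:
$\frac{1270}{-2463} - \frac{4083}{3 \left(-7\right) U} = \frac{1270}{-2463} - \frac{4083}{3 \left(-7\right) \left(-4\right)} = 1270 \left(- \frac{1}{2463}\right) - \frac{4083}{\left(-21\right) \left(-4\right)} = - \frac{1270}{2463} - \frac{4083}{84} = - \frac{1270}{2463} - \frac{1361}{28} = - \frac{3387703}{68964}$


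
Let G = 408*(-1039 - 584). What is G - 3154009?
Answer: -3816193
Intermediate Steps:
G = -662184 (G = 408*(-1623) = -662184)
G - 3154009 = -662184 - 3154009 = -3816193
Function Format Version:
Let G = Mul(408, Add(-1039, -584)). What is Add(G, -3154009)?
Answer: -3816193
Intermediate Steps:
G = -662184 (G = Mul(408, -1623) = -662184)
Add(G, -3154009) = Add(-662184, -3154009) = -3816193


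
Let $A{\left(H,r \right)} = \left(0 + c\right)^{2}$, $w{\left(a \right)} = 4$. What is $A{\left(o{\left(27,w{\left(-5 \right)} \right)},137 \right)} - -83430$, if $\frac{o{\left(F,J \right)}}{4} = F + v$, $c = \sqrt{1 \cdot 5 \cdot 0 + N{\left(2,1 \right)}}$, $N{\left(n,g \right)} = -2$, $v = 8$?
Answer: $83428$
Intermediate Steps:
$c = i \sqrt{2}$ ($c = \sqrt{1 \cdot 5 \cdot 0 - 2} = \sqrt{5 \cdot 0 - 2} = \sqrt{0 - 2} = \sqrt{-2} = i \sqrt{2} \approx 1.4142 i$)
$o{\left(F,J \right)} = 32 + 4 F$ ($o{\left(F,J \right)} = 4 \left(F + 8\right) = 4 \left(8 + F\right) = 32 + 4 F$)
$A{\left(H,r \right)} = -2$ ($A{\left(H,r \right)} = \left(0 + i \sqrt{2}\right)^{2} = \left(i \sqrt{2}\right)^{2} = -2$)
$A{\left(o{\left(27,w{\left(-5 \right)} \right)},137 \right)} - -83430 = -2 - -83430 = -2 + 83430 = 83428$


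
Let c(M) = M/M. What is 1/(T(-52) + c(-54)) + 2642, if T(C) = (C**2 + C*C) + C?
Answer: 14153195/5357 ≈ 2642.0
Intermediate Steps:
c(M) = 1
T(C) = C + 2*C**2 (T(C) = (C**2 + C**2) + C = 2*C**2 + C = C + 2*C**2)
1/(T(-52) + c(-54)) + 2642 = 1/(-52*(1 + 2*(-52)) + 1) + 2642 = 1/(-52*(1 - 104) + 1) + 2642 = 1/(-52*(-103) + 1) + 2642 = 1/(5356 + 1) + 2642 = 1/5357 + 2642 = 14153195/5357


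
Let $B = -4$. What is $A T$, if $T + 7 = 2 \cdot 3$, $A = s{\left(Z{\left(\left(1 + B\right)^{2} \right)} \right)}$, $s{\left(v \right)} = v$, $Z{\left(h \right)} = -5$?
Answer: $5$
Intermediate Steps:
$A = -5$
$T = -1$ ($T = -7 + 2 \cdot 3 = -7 + 6 = -1$)
$A T = \left(-5\right) \left(-1\right) = 5$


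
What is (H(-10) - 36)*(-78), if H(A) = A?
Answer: 3588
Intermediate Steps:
(H(-10) - 36)*(-78) = (-10 - 36)*(-78) = -46*(-78) = 3588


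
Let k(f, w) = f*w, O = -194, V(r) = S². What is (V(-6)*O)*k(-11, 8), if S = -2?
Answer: 68288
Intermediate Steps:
V(r) = 4 (V(r) = (-2)² = 4)
(V(-6)*O)*k(-11, 8) = (4*(-194))*(-11*8) = -776*(-88) = 68288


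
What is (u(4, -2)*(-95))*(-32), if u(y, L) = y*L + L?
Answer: -30400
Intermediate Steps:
u(y, L) = L + L*y (u(y, L) = L*y + L = L + L*y)
(u(4, -2)*(-95))*(-32) = (-2*(1 + 4)*(-95))*(-32) = (-2*5*(-95))*(-32) = -10*(-95)*(-32) = 950*(-32) = -30400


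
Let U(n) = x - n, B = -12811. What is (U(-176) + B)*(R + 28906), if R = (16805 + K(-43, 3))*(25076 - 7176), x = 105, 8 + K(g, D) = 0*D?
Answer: -3767710931180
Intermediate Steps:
K(g, D) = -8 (K(g, D) = -8 + 0*D = -8 + 0 = -8)
R = 300666300 (R = (16805 - 8)*(25076 - 7176) = 16797*17900 = 300666300)
U(n) = 105 - n
(U(-176) + B)*(R + 28906) = ((105 - 1*(-176)) - 12811)*(300666300 + 28906) = ((105 + 176) - 12811)*300695206 = (281 - 12811)*300695206 = -12530*300695206 = -3767710931180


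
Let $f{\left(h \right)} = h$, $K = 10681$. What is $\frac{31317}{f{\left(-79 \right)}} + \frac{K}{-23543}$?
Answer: $- \frac{738139930}{1859897} \approx -396.87$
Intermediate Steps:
$\frac{31317}{f{\left(-79 \right)}} + \frac{K}{-23543} = \frac{31317}{-79} + \frac{10681}{-23543} = 31317 \left(- \frac{1}{79}\right) + 10681 \left(- \frac{1}{23543}\right) = - \frac{31317}{79} - \frac{10681}{23543} = - \frac{738139930}{1859897}$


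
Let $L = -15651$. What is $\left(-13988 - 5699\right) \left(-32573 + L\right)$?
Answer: $949385888$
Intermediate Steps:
$\left(-13988 - 5699\right) \left(-32573 + L\right) = \left(-13988 - 5699\right) \left(-32573 - 15651\right) = \left(-19687\right) \left(-48224\right) = 949385888$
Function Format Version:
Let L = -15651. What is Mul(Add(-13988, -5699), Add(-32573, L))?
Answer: 949385888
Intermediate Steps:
Mul(Add(-13988, -5699), Add(-32573, L)) = Mul(Add(-13988, -5699), Add(-32573, -15651)) = Mul(-19687, -48224) = 949385888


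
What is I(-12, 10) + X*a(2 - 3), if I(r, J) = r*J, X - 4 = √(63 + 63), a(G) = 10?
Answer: -80 + 30*√14 ≈ 32.250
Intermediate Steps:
X = 4 + 3*√14 (X = 4 + √(63 + 63) = 4 + √126 = 4 + 3*√14 ≈ 15.225)
I(r, J) = J*r
I(-12, 10) + X*a(2 - 3) = 10*(-12) + (4 + 3*√14)*10 = -120 + (40 + 30*√14) = -80 + 30*√14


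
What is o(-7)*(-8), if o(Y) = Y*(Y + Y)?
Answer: -784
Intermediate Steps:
o(Y) = 2*Y² (o(Y) = Y*(2*Y) = 2*Y²)
o(-7)*(-8) = (2*(-7)²)*(-8) = (2*49)*(-8) = 98*(-8) = -784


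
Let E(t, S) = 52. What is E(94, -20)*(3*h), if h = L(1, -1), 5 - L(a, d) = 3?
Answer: 312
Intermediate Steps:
L(a, d) = 2 (L(a, d) = 5 - 1*3 = 5 - 3 = 2)
h = 2
E(94, -20)*(3*h) = 52*(3*2) = 52*6 = 312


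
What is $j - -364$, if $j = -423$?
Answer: $-59$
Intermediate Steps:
$j - -364 = -423 - -364 = -423 + 364 = -59$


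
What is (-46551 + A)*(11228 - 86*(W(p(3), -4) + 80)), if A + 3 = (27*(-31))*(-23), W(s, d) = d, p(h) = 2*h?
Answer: -128105676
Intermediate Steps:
A = 19248 (A = -3 + (27*(-31))*(-23) = -3 - 837*(-23) = -3 + 19251 = 19248)
(-46551 + A)*(11228 - 86*(W(p(3), -4) + 80)) = (-46551 + 19248)*(11228 - 86*(-4 + 80)) = -27303*(11228 - 86*76) = -27303*(11228 - 6536) = -27303*4692 = -128105676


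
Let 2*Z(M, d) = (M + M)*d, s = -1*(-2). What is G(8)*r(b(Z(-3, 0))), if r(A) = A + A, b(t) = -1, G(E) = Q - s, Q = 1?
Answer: 2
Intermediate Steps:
s = 2
Z(M, d) = M*d (Z(M, d) = ((M + M)*d)/2 = ((2*M)*d)/2 = (2*M*d)/2 = M*d)
G(E) = -1 (G(E) = 1 - 1*2 = 1 - 2 = -1)
r(A) = 2*A
G(8)*r(b(Z(-3, 0))) = -2*(-1) = -1*(-2) = 2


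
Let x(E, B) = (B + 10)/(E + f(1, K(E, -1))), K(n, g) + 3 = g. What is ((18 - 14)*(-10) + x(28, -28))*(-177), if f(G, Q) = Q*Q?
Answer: 157353/22 ≈ 7152.4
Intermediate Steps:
K(n, g) = -3 + g
f(G, Q) = Q²
x(E, B) = (10 + B)/(16 + E) (x(E, B) = (B + 10)/(E + (-3 - 1)²) = (10 + B)/(E + (-4)²) = (10 + B)/(E + 16) = (10 + B)/(16 + E))
((18 - 14)*(-10) + x(28, -28))*(-177) = ((18 - 14)*(-10) + (10 - 28)/(16 + 28))*(-177) = (4*(-10) - 18/44)*(-177) = (-40 + (1/44)*(-18))*(-177) = (-40 - 9/22)*(-177) = -889/22*(-177) = 157353/22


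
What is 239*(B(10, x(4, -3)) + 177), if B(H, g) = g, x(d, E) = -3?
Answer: 41586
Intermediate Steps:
239*(B(10, x(4, -3)) + 177) = 239*(-3 + 177) = 239*174 = 41586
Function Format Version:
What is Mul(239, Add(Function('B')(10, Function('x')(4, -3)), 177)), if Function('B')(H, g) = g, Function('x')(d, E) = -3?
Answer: 41586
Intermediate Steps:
Mul(239, Add(Function('B')(10, Function('x')(4, -3)), 177)) = Mul(239, Add(-3, 177)) = Mul(239, 174) = 41586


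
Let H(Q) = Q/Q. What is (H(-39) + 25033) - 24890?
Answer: 144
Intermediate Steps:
H(Q) = 1
(H(-39) + 25033) - 24890 = (1 + 25033) - 24890 = 25034 - 24890 = 144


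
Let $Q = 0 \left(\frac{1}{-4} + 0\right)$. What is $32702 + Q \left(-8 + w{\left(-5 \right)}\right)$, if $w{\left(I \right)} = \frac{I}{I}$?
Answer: $32702$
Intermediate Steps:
$w{\left(I \right)} = 1$
$Q = 0$ ($Q = 0 \left(- \frac{1}{4} + 0\right) = 0 \left(- \frac{1}{4}\right) = 0$)
$32702 + Q \left(-8 + w{\left(-5 \right)}\right) = 32702 + 0 \left(-8 + 1\right) = 32702 + 0 \left(-7\right) = 32702 + 0 = 32702$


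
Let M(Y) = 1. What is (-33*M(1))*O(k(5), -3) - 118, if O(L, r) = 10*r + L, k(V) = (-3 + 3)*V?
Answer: 872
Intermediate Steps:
k(V) = 0 (k(V) = 0*V = 0)
O(L, r) = L + 10*r
(-33*M(1))*O(k(5), -3) - 118 = (-33*1)*(0 + 10*(-3)) - 118 = -33*(0 - 30) - 118 = -33*(-30) - 118 = 990 - 118 = 872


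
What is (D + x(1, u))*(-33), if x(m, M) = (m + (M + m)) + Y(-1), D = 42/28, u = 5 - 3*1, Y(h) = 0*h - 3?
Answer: -165/2 ≈ -82.500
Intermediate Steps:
Y(h) = -3 (Y(h) = 0 - 3 = -3)
u = 2 (u = 5 - 3 = 2)
D = 3/2 (D = 42*(1/28) = 3/2 ≈ 1.5000)
x(m, M) = -3 + M + 2*m (x(m, M) = (m + (M + m)) - 3 = (M + 2*m) - 3 = -3 + M + 2*m)
(D + x(1, u))*(-33) = (3/2 + (-3 + 2 + 2*1))*(-33) = (3/2 + (-3 + 2 + 2))*(-33) = (3/2 + 1)*(-33) = (5/2)*(-33) = -165/2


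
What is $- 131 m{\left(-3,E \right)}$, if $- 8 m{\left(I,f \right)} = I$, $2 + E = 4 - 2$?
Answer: $- \frac{393}{8} \approx -49.125$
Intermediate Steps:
$E = 0$ ($E = -2 + \left(4 - 2\right) = -2 + 2 = 0$)
$m{\left(I,f \right)} = - \frac{I}{8}$
$- 131 m{\left(-3,E \right)} = - 131 \left(\left(- \frac{1}{8}\right) \left(-3\right)\right) = \left(-131\right) \frac{3}{8} = - \frac{393}{8}$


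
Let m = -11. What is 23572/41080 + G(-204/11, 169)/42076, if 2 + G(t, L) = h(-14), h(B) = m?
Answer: 123910179/216060260 ≈ 0.57350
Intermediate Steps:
h(B) = -11
G(t, L) = -13 (G(t, L) = -2 - 11 = -13)
23572/41080 + G(-204/11, 169)/42076 = 23572/41080 - 13/42076 = 23572*(1/41080) - 13*1/42076 = 5893/10270 - 13/42076 = 123910179/216060260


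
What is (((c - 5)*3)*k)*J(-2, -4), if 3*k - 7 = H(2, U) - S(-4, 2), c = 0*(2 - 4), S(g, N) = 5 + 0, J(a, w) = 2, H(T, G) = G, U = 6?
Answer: -80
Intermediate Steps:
S(g, N) = 5
c = 0 (c = 0*(-2) = 0)
k = 8/3 (k = 7/3 + (6 - 1*5)/3 = 7/3 + (6 - 5)/3 = 7/3 + (⅓)*1 = 7/3 + ⅓ = 8/3 ≈ 2.6667)
(((c - 5)*3)*k)*J(-2, -4) = (((0 - 5)*3)*(8/3))*2 = (-5*3*(8/3))*2 = -15*8/3*2 = -40*2 = -80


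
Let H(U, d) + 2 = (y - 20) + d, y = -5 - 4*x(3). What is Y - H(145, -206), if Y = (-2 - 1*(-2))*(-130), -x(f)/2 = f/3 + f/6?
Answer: 221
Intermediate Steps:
x(f) = -f (x(f) = -2*(f/3 + f/6) = -f)
Y = 0 (Y = (-2 + 2)*(-130) = 0*(-130) = 0)
y = 7 (y = -5 - (-4)*3 = -5 - 4*(-3) = -5 + 12 = 7)
H(U, d) = -15 + d (H(U, d) = -2 + ((7 - 20) + d) = -2 + (-13 + d) = -15 + d)
Y - H(145, -206) = 0 - (-15 - 206) = 0 - 1*(-221) = 0 + 221 = 221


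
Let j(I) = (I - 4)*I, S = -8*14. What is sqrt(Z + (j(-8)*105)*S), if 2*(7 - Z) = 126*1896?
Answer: I*sqrt(1248401) ≈ 1117.3*I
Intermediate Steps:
S = -112
j(I) = I*(-4 + I) (j(I) = (-4 + I)*I = I*(-4 + I))
Z = -119441 (Z = 7 - 63*1896 = 7 - 1/2*238896 = 7 - 119448 = -119441)
sqrt(Z + (j(-8)*105)*S) = sqrt(-119441 + (-8*(-4 - 8)*105)*(-112)) = sqrt(-119441 + (-8*(-12)*105)*(-112)) = sqrt(-119441 + (96*105)*(-112)) = sqrt(-119441 + 10080*(-112)) = sqrt(-119441 - 1128960) = sqrt(-1248401) = I*sqrt(1248401)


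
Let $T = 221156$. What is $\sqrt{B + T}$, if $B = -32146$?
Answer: $\sqrt{189010} \approx 434.75$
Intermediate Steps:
$\sqrt{B + T} = \sqrt{-32146 + 221156} = \sqrt{189010}$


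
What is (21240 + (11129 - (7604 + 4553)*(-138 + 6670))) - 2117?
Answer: -79379272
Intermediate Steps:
(21240 + (11129 - (7604 + 4553)*(-138 + 6670))) - 2117 = (21240 + (11129 - 12157*6532)) - 2117 = (21240 + (11129 - 1*79409524)) - 2117 = (21240 + (11129 - 79409524)) - 2117 = (21240 - 79398395) - 2117 = -79377155 - 2117 = -79379272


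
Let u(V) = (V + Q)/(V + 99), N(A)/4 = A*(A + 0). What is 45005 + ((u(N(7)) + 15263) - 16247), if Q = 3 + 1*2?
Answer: 12986396/295 ≈ 44022.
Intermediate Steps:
Q = 5 (Q = 3 + 2 = 5)
N(A) = 4*A² (N(A) = 4*(A*(A + 0)) = 4*(A*A) = 4*A²)
u(V) = (5 + V)/(99 + V) (u(V) = (V + 5)/(V + 99) = (5 + V)/(99 + V))
45005 + ((u(N(7)) + 15263) - 16247) = 45005 + (((5 + 4*7²)/(99 + 4*7²) + 15263) - 16247) = 45005 + (((5 + 4*49)/(99 + 4*49) + 15263) - 16247) = 45005 + (((5 + 196)/(99 + 196) + 15263) - 16247) = 45005 + ((201/295 + 15263) - 16247) = 45005 + (4502786/295 - 16247) = 45005 - 290079/295 = 12986396/295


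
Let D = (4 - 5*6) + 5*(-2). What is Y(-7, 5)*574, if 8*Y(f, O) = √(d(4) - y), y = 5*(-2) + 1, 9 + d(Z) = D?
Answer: 861*I/2 ≈ 430.5*I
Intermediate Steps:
D = -36 (D = (4 - 30) - 10 = -26 - 10 = -36)
d(Z) = -45 (d(Z) = -9 - 36 = -45)
y = -9 (y = -10 + 1 = -9)
Y(f, O) = 3*I/4 (Y(f, O) = √(-45 - 1*(-9))/8 = √(-45 + 9)/8 = √(-36)/8 = (6*I)/8 = 3*I/4)
Y(-7, 5)*574 = (3*I/4)*574 = 861*I/2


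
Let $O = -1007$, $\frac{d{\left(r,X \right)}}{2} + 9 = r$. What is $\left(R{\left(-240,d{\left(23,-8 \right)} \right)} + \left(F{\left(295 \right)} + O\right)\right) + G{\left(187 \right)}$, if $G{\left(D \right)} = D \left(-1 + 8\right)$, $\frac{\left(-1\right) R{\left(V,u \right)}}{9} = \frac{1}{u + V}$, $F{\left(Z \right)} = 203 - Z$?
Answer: $\frac{44529}{212} \approx 210.04$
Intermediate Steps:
$d{\left(r,X \right)} = -18 + 2 r$
$R{\left(V,u \right)} = - \frac{9}{V + u}$ ($R{\left(V,u \right)} = - \frac{9}{u + V} = - \frac{9}{V + u}$)
$G{\left(D \right)} = 7 D$ ($G{\left(D \right)} = D 7 = 7 D$)
$\left(R{\left(-240,d{\left(23,-8 \right)} \right)} + \left(F{\left(295 \right)} + O\right)\right) + G{\left(187 \right)} = \left(- \frac{9}{-240 + \left(-18 + 2 \cdot 23\right)} + \left(\left(203 - 295\right) - 1007\right)\right) + 7 \cdot 187 = \left(- \frac{9}{-240 + \left(-18 + 46\right)} + \left(\left(203 - 295\right) - 1007\right)\right) + 1309 = \left(- \frac{9}{-240 + 28} - 1099\right) + 1309 = \left(- \frac{9}{-212} - 1099\right) + 1309 = \left(\left(-9\right) \left(- \frac{1}{212}\right) - 1099\right) + 1309 = \left(\frac{9}{212} - 1099\right) + 1309 = - \frac{232979}{212} + 1309 = \frac{44529}{212}$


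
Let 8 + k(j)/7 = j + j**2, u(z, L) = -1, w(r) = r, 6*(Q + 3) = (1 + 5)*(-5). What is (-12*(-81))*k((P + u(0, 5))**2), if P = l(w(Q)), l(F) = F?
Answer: 45137736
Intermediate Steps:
Q = -8 (Q = -3 + ((1 + 5)*(-5))/6 = -3 + (6*(-5))/6 = -3 + (1/6)*(-30) = -3 - 5 = -8)
P = -8
k(j) = -56 + 7*j + 7*j**2 (k(j) = -56 + 7*(j + j**2) = -56 + (7*j + 7*j**2) = -56 + 7*j + 7*j**2)
(-12*(-81))*k((P + u(0, 5))**2) = (-12*(-81))*(-56 + 7*(-8 - 1)**2 + 7*((-8 - 1)**2)**2) = 972*(-56 + 7*(-9)**2 + 7*((-9)**2)**2) = 972*(-56 + 7*81 + 7*81**2) = 972*(-56 + 567 + 7*6561) = 972*(-56 + 567 + 45927) = 972*46438 = 45137736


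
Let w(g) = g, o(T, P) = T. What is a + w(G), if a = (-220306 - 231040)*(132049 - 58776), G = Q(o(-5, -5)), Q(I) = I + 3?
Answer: -33071475460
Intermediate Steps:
Q(I) = 3 + I
G = -2 (G = 3 - 5 = -2)
a = -33071475458 (a = -451346*73273 = -33071475458)
a + w(G) = -33071475458 - 2 = -33071475460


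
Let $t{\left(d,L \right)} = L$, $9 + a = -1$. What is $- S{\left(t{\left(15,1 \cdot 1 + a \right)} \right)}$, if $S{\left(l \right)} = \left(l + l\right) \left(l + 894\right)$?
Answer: $15930$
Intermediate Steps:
$a = -10$ ($a = -9 - 1 = -10$)
$S{\left(l \right)} = 2 l \left(894 + l\right)$
$- S{\left(t{\left(15,1 \cdot 1 + a \right)} \right)} = - 2 \left(1 \cdot 1 - 10\right) \left(894 + \left(1 \cdot 1 - 10\right)\right) = - 2 \left(1 - 10\right) \left(894 + \left(1 - 10\right)\right) = - 2 \left(-9\right) \left(894 - 9\right) = - 2 \left(-9\right) 885 = \left(-1\right) \left(-15930\right) = 15930$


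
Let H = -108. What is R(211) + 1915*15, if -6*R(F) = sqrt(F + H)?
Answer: 28725 - sqrt(103)/6 ≈ 28723.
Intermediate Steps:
R(F) = -sqrt(-108 + F)/6 (R(F) = -sqrt(F - 108)/6 = -sqrt(-108 + F)/6)
R(211) + 1915*15 = -sqrt(-108 + 211)/6 + 1915*15 = -sqrt(103)/6 + 28725 = 28725 - sqrt(103)/6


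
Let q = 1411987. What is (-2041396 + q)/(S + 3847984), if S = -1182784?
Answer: -209803/888400 ≈ -0.23616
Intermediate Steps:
(-2041396 + q)/(S + 3847984) = (-2041396 + 1411987)/(-1182784 + 3847984) = -629409/2665200 = -629409*1/2665200 = -209803/888400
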